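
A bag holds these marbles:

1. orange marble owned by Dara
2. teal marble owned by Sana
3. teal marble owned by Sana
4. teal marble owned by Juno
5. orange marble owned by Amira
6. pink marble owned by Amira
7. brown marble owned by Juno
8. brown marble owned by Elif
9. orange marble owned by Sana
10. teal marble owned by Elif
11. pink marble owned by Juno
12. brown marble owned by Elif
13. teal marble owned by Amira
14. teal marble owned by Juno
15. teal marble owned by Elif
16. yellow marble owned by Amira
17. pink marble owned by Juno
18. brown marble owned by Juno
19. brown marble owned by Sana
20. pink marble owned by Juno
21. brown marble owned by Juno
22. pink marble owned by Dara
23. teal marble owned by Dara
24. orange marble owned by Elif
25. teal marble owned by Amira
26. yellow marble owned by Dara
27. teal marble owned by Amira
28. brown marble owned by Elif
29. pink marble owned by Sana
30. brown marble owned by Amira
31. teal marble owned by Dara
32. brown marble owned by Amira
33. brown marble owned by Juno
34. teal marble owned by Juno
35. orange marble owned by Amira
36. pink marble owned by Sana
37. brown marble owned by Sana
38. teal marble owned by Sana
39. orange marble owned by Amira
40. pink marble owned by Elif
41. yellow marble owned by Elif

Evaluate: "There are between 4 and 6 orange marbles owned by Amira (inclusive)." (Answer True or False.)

Count of orange marbles owned by Amira: 3.
The claim requires 4 ≤ 3 ≤ 6, which does not hold.

False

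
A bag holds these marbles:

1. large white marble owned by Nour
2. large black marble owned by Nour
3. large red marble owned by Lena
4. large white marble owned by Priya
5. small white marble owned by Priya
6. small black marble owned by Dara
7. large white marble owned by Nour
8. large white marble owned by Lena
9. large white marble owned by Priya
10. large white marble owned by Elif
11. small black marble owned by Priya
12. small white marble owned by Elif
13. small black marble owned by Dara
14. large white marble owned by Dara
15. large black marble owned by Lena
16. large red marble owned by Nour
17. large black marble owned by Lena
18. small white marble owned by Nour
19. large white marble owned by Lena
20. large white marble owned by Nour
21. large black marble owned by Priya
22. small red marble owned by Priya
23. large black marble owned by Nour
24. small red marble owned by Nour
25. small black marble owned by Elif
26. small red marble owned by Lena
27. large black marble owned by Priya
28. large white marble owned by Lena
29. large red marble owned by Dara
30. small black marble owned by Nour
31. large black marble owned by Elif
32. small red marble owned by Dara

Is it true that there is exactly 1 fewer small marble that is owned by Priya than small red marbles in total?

True

small marbles owned by Priya: 3.
small red marbles: 4.
The claim requires 4 − 3 (= 1) to equal 1, which holds.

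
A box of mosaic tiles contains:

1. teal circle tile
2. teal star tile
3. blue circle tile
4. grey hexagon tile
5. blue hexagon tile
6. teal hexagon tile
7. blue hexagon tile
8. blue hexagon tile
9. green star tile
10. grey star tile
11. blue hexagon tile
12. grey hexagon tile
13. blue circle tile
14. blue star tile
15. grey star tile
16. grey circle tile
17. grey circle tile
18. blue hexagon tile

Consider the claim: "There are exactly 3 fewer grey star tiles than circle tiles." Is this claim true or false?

True

|grey star tiles| = 2.
|circle tiles| = 5.
The claim requires 5 − 2 (= 3) to equal 3, which holds.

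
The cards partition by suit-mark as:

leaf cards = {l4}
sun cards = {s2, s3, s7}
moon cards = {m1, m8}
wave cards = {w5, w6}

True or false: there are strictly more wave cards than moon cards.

wave cards: 2.
moon cards: 2.
The claim requires 2 > 2, which does not hold.

False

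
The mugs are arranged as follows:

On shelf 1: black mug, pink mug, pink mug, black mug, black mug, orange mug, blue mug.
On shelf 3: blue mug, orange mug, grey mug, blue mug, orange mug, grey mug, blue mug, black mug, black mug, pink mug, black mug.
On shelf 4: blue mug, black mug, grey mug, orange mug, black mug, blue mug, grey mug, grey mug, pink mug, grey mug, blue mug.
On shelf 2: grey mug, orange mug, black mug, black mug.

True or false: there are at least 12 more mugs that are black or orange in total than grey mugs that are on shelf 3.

True

There are 15 mugs that are black or orange.
There are 2 grey mugs on shelf 3.
The claim requires 15 − 2 = 13 ≥ 12, which holds.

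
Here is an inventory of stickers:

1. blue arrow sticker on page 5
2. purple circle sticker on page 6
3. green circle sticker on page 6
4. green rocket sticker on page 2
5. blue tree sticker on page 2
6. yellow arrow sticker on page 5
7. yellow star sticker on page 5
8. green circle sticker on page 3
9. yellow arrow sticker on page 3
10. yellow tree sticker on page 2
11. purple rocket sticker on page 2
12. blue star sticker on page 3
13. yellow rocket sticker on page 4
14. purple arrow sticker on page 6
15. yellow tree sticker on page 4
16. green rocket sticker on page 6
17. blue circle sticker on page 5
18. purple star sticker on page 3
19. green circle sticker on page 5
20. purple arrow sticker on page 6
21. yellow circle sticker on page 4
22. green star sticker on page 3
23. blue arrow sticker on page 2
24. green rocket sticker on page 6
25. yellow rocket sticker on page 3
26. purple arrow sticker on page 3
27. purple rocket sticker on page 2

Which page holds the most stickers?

Counts by page: page 3→7, page 2→6, page 6→6, page 5→5, page 4→3.
The maximum is 7, held uniquely by page 3.

page 3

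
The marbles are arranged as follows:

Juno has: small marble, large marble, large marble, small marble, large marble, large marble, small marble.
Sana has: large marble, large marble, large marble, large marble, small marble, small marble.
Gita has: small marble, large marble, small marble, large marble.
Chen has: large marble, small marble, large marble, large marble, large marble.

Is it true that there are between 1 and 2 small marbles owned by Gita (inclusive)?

small marbles owned by Gita: 2.
The claim requires 1 ≤ 2 ≤ 2, which holds.

True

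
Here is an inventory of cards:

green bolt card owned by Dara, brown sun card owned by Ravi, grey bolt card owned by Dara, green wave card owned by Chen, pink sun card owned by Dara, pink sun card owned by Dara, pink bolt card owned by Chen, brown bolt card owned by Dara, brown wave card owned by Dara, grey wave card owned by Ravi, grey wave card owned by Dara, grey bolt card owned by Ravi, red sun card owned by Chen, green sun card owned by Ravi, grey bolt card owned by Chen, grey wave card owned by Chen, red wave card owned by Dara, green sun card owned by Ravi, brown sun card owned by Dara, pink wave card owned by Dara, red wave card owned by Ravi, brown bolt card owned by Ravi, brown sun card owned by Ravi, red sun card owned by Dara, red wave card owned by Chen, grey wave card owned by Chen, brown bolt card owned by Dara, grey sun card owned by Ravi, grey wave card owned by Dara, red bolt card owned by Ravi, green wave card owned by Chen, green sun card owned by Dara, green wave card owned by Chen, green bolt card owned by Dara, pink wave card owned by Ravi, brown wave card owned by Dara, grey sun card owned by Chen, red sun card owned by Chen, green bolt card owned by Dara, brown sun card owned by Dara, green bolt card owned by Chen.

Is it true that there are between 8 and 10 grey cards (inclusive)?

True

There are 10 grey cards.
The claim requires 8 ≤ 10 ≤ 10, which holds.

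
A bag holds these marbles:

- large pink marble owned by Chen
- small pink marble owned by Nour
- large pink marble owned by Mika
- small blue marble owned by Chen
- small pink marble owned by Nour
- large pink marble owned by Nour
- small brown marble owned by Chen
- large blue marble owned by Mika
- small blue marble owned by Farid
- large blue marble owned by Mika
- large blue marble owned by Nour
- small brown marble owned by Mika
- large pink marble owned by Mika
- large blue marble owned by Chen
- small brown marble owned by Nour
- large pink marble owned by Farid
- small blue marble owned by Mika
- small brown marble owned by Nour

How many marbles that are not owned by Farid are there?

16

Total marbles: 18; with the excluded value: 2; remaining 18 − 2 = 16.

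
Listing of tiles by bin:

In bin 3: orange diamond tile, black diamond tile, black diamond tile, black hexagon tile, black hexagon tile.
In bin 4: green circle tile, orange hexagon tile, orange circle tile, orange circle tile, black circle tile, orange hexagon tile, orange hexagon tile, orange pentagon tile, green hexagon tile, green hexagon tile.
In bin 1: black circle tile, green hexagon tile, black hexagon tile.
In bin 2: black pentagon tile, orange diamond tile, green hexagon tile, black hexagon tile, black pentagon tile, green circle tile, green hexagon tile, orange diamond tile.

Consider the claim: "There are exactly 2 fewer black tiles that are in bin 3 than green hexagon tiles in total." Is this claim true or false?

black tiles in bin 3: 4.
green hexagon tiles: 5.
The claim requires 5 − 4 (= 1) to equal 2, which does not hold.

False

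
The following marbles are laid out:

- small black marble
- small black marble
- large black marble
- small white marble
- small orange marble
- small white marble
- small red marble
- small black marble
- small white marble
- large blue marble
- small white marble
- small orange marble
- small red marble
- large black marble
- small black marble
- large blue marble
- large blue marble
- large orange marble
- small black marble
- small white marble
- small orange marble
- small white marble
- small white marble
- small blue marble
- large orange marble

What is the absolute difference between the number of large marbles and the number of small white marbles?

large marbles: 7. small white marbles: 7.
|7 − 7| = 7 − 7 = 0.

0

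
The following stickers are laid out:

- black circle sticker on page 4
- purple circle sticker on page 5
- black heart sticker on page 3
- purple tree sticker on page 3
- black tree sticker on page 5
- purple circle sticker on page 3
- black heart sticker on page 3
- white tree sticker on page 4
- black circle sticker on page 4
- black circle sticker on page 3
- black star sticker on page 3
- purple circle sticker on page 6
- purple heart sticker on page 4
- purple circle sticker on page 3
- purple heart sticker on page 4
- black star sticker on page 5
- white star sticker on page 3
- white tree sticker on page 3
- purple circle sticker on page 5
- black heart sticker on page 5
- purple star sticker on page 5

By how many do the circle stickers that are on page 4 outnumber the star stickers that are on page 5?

0

circle stickers on page 4: 2.
star stickers on page 5: 2.
2 − 2 = 0.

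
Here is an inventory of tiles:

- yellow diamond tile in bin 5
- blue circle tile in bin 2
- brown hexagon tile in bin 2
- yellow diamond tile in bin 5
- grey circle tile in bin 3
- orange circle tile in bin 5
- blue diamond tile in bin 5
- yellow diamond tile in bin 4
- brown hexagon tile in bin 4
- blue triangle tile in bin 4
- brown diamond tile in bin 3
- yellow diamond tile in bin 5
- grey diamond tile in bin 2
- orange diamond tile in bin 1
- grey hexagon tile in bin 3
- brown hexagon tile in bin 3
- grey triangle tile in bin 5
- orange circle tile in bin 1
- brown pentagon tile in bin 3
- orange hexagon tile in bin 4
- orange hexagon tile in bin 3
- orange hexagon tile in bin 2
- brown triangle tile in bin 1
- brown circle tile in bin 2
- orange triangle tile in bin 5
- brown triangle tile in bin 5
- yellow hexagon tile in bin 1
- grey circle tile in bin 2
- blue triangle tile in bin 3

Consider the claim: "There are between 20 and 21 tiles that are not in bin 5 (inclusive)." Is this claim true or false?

|tiles that are not in bin 5| = 21.
The claim requires 20 ≤ 21 ≤ 21, which holds.

True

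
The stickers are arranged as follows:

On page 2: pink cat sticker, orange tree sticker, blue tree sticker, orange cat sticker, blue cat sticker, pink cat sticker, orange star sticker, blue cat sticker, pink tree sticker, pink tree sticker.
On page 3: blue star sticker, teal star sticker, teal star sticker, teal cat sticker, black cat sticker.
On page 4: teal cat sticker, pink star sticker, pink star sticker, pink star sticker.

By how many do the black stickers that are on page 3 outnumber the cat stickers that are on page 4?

black stickers on page 3: 1.
cat stickers on page 4: 1.
1 − 1 = 0.

0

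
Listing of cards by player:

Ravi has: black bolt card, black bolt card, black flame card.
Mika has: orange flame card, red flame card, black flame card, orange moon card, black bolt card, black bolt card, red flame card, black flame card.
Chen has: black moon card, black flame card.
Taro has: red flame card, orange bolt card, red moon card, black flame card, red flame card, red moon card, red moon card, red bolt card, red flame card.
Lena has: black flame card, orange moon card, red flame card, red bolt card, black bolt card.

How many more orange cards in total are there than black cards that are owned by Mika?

orange cards: 4.
black cards owned by Mika: 4.
4 − 4 = 0.

0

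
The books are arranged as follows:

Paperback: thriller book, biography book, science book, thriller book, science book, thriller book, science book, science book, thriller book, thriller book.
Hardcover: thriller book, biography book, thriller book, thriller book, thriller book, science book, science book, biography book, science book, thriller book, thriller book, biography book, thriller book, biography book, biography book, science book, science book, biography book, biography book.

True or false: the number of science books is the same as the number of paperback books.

There are 9 science books.
There are 10 paperback books.
The claim requires 9 = 10, which does not hold.

False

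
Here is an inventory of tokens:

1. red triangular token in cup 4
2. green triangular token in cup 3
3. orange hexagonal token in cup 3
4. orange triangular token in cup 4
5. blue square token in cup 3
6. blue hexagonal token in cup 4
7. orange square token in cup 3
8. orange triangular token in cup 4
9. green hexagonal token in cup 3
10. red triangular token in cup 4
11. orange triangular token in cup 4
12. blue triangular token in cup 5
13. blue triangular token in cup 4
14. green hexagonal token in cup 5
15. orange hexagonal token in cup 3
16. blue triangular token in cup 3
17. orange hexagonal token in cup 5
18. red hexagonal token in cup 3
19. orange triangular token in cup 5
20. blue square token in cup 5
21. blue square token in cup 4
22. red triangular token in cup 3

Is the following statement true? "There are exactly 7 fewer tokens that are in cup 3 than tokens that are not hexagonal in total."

There are 9 tokens in cup 3.
There are 15 tokens that are not hexagonal.
The claim requires 15 − 9 (= 6) to equal 7, which does not hold.

False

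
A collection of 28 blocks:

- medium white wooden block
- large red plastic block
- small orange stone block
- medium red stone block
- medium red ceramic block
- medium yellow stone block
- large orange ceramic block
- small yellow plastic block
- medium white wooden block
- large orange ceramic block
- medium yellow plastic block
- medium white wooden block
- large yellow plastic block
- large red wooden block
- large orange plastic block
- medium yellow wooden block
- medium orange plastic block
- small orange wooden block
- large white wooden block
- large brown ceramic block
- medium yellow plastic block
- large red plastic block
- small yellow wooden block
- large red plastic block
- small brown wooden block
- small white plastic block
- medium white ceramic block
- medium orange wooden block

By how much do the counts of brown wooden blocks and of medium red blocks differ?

brown wooden blocks: 1. medium red blocks: 2.
|1 − 2| = 2 − 1 = 1.

1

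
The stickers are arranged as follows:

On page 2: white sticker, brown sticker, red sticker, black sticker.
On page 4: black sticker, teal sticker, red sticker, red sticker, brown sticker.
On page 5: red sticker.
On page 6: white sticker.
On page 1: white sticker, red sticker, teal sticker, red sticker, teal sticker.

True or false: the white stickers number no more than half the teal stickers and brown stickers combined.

There are 3 white stickers.
teal stickers: 3; brown stickers: 2; combined: 3 + 2 = 5.
The claim requires 2 × 3 = 6 ≤ 5, which does not hold.

False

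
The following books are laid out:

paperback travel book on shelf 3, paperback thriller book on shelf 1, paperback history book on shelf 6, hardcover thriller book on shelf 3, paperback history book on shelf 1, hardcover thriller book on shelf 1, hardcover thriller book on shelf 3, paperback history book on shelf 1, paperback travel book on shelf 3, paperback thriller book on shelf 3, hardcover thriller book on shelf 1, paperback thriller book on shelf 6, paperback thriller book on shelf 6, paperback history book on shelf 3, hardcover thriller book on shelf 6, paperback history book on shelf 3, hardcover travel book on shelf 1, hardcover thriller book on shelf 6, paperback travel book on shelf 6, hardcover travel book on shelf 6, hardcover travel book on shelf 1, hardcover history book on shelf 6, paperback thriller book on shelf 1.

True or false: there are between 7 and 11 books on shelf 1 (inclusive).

There are 8 books on shelf 1.
The claim requires 7 ≤ 8 ≤ 11, which holds.

True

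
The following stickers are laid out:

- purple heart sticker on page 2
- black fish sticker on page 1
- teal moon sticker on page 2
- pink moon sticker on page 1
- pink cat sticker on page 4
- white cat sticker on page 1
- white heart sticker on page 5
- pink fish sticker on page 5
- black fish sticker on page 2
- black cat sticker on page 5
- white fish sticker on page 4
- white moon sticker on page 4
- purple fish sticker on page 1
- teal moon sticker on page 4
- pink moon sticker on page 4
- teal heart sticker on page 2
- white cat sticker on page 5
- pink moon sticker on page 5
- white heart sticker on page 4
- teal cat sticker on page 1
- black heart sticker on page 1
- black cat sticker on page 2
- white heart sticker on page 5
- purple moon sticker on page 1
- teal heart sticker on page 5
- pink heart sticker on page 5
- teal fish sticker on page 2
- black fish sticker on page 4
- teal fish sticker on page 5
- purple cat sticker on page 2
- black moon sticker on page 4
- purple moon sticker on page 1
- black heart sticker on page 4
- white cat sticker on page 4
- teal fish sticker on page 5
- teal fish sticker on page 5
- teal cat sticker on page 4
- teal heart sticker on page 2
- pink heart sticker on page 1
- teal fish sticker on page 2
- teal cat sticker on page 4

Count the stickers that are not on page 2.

32

Total stickers: 41; with the excluded value: 9; remaining 41 − 9 = 32.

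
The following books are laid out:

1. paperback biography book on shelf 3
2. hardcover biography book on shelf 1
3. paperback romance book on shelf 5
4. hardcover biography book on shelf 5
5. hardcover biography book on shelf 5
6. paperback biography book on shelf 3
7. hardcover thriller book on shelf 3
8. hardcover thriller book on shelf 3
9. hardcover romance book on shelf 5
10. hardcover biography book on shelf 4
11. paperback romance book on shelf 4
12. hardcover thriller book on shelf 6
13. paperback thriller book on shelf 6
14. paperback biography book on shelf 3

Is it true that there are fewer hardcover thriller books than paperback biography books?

|hardcover thriller books| = 3.
|paperback biography books| = 3.
The claim requires 3 < 3, which does not hold.

False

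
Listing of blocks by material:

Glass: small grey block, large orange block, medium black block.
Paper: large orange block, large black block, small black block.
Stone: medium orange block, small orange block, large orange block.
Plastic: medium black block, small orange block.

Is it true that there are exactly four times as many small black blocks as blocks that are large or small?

False

There is 1 small black block.
There are 8 blocks that are large or small.
The claim requires 1 = 4 × 8 = 32, which does not hold.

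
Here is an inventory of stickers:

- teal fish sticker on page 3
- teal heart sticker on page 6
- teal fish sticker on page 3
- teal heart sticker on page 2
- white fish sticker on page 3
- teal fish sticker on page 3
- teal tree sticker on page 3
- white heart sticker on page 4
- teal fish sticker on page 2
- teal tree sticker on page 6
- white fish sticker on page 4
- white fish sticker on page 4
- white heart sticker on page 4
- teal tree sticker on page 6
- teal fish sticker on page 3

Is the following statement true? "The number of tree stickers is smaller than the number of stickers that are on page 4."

True

There are 3 tree stickers.
There are 4 stickers on page 4.
The claim requires 3 < 4, which holds.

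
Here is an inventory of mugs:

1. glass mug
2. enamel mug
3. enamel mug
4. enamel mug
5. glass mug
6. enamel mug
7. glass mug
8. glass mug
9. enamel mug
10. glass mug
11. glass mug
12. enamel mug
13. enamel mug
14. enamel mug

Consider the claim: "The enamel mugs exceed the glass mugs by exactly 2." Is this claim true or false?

There are 8 enamel mugs.
There are 6 glass mugs.
The claim requires 8 − 6 (= 2) to equal 2, which holds.

True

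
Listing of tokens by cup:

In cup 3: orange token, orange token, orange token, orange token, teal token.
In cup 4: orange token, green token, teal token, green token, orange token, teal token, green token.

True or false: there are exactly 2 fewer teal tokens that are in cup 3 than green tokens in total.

True

|teal tokens in cup 3| = 1.
|green tokens| = 3.
The claim requires 3 − 1 (= 2) to equal 2, which holds.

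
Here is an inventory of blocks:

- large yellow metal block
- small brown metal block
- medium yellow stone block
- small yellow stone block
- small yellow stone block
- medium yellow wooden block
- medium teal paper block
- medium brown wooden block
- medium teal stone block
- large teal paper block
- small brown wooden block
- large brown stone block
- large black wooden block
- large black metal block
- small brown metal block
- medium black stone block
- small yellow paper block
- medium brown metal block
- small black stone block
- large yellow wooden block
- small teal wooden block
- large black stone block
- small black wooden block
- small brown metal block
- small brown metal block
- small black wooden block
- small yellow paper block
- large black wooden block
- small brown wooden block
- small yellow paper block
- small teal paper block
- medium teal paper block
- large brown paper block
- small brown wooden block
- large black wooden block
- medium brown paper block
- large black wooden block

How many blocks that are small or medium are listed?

medium: 9; small: 17; together 9 + 17 = 26.

26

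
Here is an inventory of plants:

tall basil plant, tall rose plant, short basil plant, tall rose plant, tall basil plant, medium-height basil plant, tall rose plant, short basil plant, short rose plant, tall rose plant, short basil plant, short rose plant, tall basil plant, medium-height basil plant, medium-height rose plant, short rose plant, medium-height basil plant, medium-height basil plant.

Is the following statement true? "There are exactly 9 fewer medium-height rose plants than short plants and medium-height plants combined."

medium-height rose plants: 1.
short plants: 6; medium-height plants: 5; combined: 6 + 5 = 11.
The claim requires 11 − 1 (= 10) to equal 9, which does not hold.

False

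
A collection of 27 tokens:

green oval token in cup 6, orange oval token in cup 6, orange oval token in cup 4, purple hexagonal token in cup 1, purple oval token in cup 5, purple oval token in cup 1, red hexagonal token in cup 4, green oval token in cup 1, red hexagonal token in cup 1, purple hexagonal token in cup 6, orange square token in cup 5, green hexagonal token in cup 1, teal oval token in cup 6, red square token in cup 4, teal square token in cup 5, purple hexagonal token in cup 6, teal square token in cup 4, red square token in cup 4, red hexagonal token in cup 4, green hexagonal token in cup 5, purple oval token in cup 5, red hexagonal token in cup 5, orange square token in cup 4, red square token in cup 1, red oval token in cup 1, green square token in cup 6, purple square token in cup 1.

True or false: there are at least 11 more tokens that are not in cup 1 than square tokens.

False

|tokens that are not in cup 1| = 19.
|square tokens| = 9.
The claim requires 19 − 9 = 10 ≥ 11, which does not hold.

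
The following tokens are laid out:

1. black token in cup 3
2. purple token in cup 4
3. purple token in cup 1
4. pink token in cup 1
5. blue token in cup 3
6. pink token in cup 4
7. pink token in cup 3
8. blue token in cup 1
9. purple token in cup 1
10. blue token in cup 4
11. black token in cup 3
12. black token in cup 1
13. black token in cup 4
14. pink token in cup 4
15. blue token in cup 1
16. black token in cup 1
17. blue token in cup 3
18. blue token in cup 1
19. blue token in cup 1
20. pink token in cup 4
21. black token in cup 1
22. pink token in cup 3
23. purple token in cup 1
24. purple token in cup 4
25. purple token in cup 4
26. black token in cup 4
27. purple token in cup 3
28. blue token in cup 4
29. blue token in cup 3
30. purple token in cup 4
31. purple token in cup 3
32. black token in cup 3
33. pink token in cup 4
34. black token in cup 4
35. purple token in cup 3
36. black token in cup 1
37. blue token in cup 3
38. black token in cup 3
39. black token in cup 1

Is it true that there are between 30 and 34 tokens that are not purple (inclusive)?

tokens that are not purple: 29.
The claim requires 30 ≤ 29 ≤ 34, which does not hold.

False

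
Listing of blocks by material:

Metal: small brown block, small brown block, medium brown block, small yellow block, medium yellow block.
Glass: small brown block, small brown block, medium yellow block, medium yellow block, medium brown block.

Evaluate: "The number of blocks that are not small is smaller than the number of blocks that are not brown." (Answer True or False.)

|blocks that are not small| = 5.
|blocks that are not brown| = 4.
The claim requires 5 < 4, which does not hold.

False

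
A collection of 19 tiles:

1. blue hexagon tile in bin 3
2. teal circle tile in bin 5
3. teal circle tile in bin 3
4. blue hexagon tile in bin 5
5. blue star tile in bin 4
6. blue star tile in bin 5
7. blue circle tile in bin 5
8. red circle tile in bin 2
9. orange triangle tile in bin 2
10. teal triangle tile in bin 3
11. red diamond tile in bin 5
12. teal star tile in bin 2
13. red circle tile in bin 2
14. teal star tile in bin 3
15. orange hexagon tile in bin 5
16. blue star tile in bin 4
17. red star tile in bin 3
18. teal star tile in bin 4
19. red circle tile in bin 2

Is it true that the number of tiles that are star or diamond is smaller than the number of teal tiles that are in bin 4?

False

There are 8 tiles that are star or diamond.
There is 1 teal tile in bin 4.
The claim requires 8 < 1, which does not hold.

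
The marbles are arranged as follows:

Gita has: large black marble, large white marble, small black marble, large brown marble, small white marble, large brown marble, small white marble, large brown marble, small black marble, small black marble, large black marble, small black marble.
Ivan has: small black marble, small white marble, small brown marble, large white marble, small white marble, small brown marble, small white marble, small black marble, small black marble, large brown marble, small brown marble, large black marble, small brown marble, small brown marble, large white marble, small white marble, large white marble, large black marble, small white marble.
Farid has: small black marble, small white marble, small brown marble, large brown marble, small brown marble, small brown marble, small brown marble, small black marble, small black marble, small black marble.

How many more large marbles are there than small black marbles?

2

large marbles: 13.
small black marbles: 11.
13 − 11 = 2.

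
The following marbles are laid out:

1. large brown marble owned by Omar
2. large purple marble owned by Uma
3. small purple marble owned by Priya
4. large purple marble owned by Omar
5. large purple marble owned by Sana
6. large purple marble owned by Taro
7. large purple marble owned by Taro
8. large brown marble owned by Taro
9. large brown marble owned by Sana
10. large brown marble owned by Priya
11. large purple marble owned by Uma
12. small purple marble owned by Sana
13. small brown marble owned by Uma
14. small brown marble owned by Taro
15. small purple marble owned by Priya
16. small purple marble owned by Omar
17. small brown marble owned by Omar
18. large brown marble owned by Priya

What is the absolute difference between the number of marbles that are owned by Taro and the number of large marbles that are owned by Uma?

marbles owned by Taro: 4. large marbles owned by Uma: 2.
|4 − 2| = 4 − 2 = 2.

2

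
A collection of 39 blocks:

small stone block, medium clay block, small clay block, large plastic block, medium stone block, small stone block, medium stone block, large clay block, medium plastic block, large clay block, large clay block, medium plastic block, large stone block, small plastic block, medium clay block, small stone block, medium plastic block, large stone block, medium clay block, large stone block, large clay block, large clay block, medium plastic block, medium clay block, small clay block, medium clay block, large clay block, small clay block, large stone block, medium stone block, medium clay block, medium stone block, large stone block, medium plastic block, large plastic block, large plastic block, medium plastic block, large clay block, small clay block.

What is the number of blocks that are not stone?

27

Total blocks: 39; with the excluded value: 12; remaining 39 − 12 = 27.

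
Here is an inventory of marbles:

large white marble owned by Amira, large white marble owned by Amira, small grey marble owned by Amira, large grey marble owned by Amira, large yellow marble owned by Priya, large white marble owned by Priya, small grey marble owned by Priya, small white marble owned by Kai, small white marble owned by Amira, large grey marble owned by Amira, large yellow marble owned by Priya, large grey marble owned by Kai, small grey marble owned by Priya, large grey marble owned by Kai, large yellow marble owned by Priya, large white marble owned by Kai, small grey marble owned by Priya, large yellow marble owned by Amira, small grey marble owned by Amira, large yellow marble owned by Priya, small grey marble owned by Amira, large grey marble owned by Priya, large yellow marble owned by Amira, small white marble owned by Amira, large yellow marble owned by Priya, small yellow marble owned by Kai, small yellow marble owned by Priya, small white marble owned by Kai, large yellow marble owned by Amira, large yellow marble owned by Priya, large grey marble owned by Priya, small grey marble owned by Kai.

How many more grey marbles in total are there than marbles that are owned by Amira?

grey marbles: 13.
marbles owned by Amira: 12.
13 − 12 = 1.

1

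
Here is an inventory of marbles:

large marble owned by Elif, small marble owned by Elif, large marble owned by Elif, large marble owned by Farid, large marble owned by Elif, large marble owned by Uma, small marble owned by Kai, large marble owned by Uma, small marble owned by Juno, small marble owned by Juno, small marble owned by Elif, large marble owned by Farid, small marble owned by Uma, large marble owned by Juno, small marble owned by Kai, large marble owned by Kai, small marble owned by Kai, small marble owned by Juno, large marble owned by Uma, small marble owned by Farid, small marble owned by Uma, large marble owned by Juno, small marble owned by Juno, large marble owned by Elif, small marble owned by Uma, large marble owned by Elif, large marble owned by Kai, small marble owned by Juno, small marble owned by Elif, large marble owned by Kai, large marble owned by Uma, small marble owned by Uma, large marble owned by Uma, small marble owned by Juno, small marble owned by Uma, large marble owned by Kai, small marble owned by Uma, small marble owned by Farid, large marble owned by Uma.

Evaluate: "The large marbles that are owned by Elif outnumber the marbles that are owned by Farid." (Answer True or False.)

True

large marbles owned by Elif: 5.
marbles owned by Farid: 4.
The claim requires 5 > 4, which holds.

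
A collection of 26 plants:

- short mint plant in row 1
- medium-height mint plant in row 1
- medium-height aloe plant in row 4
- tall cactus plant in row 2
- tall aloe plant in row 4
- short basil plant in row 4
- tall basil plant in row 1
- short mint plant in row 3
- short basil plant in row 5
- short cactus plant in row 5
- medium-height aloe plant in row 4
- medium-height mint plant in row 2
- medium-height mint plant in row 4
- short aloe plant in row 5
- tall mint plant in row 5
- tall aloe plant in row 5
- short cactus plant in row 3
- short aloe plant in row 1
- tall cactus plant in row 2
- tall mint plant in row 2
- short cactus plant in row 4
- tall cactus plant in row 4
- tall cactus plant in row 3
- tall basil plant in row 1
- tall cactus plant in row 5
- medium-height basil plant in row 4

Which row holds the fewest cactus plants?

Counts by row (restricted to cactus plants): row 5→2, row 3→2, row 4→2, row 2→2, row 1→0.
The minimum is 0, held uniquely by row 1.

row 1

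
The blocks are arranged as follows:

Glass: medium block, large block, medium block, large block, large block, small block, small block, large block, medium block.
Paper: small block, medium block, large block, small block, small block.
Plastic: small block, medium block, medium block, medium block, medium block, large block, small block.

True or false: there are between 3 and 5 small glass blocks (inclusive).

False

|small glass blocks| = 2.
The claim requires 3 ≤ 2 ≤ 5, which does not hold.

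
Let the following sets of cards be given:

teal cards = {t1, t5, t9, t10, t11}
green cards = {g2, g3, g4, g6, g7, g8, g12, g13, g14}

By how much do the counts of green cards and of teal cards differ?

4

green cards: 9. teal cards: 5.
|9 − 5| = 9 − 5 = 4.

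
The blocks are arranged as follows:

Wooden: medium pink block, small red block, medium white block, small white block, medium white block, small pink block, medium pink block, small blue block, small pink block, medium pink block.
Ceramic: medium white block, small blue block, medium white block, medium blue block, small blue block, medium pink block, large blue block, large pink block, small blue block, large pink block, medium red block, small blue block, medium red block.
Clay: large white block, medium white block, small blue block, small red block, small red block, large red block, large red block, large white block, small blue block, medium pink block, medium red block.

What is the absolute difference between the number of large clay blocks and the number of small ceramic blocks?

large clay blocks: 4. small ceramic blocks: 4.
|4 − 4| = 4 − 4 = 0.

0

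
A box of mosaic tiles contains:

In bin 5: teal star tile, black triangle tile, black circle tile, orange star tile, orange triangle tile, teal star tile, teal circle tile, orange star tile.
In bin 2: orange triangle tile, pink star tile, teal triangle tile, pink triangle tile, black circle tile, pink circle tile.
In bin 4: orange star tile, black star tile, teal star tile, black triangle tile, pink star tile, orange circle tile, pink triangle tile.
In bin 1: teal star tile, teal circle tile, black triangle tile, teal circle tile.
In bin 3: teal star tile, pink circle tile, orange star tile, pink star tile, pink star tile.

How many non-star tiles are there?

16

Total tiles: 30; with the excluded value: 14; remaining 30 − 14 = 16.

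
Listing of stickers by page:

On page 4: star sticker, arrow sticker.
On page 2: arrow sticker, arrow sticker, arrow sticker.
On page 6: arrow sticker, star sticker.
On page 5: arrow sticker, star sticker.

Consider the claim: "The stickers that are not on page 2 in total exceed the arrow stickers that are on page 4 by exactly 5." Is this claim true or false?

True

|stickers that are not on page 2| = 6.
|arrow stickers on page 4| = 1.
The claim requires 6 − 1 (= 5) to equal 5, which holds.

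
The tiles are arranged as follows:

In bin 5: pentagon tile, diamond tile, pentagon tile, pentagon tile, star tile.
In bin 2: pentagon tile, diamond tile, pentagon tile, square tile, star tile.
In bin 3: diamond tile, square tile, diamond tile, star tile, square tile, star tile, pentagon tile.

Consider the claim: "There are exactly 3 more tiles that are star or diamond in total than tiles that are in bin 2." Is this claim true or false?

|tiles that are star or diamond| = 8.
|tiles in bin 2| = 5.
The claim requires 8 − 5 (= 3) to equal 3, which holds.

True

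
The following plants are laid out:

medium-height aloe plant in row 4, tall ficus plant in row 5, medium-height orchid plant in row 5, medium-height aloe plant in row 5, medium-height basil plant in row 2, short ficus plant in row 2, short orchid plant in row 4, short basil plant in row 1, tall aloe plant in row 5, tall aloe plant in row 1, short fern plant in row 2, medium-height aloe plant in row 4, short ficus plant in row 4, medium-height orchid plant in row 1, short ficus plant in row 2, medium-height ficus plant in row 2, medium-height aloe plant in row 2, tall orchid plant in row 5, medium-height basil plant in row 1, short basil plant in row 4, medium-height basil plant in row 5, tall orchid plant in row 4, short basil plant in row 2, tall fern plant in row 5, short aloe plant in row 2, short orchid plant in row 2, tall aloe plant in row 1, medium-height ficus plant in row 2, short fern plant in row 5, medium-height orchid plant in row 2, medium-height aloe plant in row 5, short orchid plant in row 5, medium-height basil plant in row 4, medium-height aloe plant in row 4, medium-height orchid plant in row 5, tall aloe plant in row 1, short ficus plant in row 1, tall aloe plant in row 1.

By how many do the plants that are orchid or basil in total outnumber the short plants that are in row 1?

plants that are orchid or basil: 16.
short plants in row 1: 2.
16 − 2 = 14.

14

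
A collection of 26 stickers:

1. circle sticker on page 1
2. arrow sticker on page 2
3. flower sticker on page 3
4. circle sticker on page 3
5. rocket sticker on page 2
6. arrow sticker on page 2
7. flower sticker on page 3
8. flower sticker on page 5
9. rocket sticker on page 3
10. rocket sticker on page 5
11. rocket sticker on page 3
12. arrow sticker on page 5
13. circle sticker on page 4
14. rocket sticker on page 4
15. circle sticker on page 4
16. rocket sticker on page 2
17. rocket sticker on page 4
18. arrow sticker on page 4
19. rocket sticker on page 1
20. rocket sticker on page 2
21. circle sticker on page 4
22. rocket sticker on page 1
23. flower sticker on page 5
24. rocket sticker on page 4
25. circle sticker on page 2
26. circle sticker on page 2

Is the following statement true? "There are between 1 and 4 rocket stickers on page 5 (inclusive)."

True

There is 1 rocket sticker on page 5.
The claim requires 1 ≤ 1 ≤ 4, which holds.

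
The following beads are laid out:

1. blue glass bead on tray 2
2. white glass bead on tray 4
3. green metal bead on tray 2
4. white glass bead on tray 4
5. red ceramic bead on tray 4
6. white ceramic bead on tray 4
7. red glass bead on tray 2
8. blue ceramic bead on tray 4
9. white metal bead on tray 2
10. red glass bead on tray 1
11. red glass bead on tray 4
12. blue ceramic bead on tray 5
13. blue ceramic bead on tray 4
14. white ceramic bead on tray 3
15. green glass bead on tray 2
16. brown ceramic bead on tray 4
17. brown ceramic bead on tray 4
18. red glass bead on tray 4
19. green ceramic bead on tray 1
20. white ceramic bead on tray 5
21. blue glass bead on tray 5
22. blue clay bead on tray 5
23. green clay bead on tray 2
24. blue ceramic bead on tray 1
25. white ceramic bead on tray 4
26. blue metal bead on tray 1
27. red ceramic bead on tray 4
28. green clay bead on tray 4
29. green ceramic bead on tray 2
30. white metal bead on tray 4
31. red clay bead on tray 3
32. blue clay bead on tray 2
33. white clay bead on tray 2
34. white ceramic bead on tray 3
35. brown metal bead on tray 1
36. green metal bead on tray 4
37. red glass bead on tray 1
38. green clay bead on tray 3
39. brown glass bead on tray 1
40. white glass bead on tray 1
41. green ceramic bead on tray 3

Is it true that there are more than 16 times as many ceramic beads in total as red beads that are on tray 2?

ceramic beads: 16.
red beads on tray 2: 1.
The claim requires 16 > 16 × 1 = 16, which does not hold.

False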